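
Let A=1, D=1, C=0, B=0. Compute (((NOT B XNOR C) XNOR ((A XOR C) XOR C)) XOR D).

Substituting: (((NOT 0 XNOR 0) XNOR ((1 XOR 0) XOR 0)) XOR 1)
= 1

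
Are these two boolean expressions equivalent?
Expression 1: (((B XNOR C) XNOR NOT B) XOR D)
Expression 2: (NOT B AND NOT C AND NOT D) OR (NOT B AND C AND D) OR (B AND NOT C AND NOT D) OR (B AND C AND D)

Yes, they are equivalent — the two output columns agree on all 8 assignments:
B | C | D | Expression 1 | Expression 2
---------------------------------------
0 | 0 | 0 | 1 | 1
0 | 0 | 1 | 0 | 0
0 | 1 | 0 | 0 | 0
0 | 1 | 1 | 1 | 1
1 | 0 | 0 | 1 | 1
1 | 0 | 1 | 0 | 0
1 | 1 | 0 | 0 | 0
1 | 1 | 1 | 1 | 1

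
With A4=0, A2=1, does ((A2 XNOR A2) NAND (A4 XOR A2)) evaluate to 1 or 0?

Substituting: ((1 XNOR 1) NAND (0 XOR 1))
= 0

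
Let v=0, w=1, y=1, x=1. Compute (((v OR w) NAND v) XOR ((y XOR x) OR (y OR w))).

Substituting: (((0 OR 1) NAND 0) XOR ((1 XOR 1) OR (1 OR 1)))
= 0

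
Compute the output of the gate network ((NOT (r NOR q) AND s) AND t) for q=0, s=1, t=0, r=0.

Substituting: ((NOT (0 NOR 0) AND 1) AND 0)
= 0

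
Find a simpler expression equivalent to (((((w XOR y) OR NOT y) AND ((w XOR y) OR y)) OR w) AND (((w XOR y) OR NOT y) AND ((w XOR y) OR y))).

By absorption (E AND (E OR v) = E) then distribution ((E OR v) AND (E OR NOT v) = E):
= (w XOR y)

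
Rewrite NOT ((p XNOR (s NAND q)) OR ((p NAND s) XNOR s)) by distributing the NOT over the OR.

NOT (p XNOR (s NAND q)) AND NOT ((p NAND s) XNOR s)
De Morgan's: NOT(OR of terms) = AND of negations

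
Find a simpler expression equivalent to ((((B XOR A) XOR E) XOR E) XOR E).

By XOR self-cancellation ((E XOR v) XOR v = E):
= ((B XOR A) XOR E)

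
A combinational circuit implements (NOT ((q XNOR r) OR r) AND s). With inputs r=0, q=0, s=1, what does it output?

Substituting: (NOT ((0 XNOR 0) OR 0) AND 1)
= 0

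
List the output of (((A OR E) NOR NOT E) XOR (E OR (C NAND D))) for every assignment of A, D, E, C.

A | D | E | C | Output
----------------------
0 | 0 | 0 | 0 | 1
0 | 0 | 0 | 1 | 1
0 | 0 | 1 | 0 | 1
0 | 0 | 1 | 1 | 1
0 | 1 | 0 | 0 | 1
0 | 1 | 0 | 1 | 0
0 | 1 | 1 | 0 | 1
0 | 1 | 1 | 1 | 1
1 | 0 | 0 | 0 | 1
1 | 0 | 0 | 1 | 1
1 | 0 | 1 | 0 | 1
1 | 0 | 1 | 1 | 1
1 | 1 | 0 | 0 | 1
1 | 1 | 0 | 1 | 0
1 | 1 | 1 | 0 | 1
1 | 1 | 1 | 1 | 1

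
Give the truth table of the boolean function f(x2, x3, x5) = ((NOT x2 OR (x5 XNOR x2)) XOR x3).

x2 | x3 | x5 | Output
---------------------
0 | 0 | 0 | 1
0 | 0 | 1 | 1
0 | 1 | 0 | 0
0 | 1 | 1 | 0
1 | 0 | 0 | 0
1 | 0 | 1 | 1
1 | 1 | 0 | 1
1 | 1 | 1 | 0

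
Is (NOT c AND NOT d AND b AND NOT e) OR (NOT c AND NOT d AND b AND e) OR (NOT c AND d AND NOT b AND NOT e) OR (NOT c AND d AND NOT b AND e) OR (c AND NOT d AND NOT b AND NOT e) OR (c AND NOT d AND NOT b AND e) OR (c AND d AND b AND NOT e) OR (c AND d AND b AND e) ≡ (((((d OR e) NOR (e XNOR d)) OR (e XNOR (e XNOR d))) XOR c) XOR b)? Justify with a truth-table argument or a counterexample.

Yes, they are equivalent — the two output columns agree on all 16 assignments:
c | d | b | e | Expression 1 | Expression 2
-------------------------------------------
0 | 0 | 0 | 0 | 0 | 0
0 | 0 | 0 | 1 | 0 | 0
0 | 0 | 1 | 0 | 1 | 1
0 | 0 | 1 | 1 | 1 | 1
0 | 1 | 0 | 0 | 1 | 1
0 | 1 | 0 | 1 | 1 | 1
0 | 1 | 1 | 0 | 0 | 0
0 | 1 | 1 | 1 | 0 | 0
1 | 0 | 0 | 0 | 1 | 1
1 | 0 | 0 | 1 | 1 | 1
1 | 0 | 1 | 0 | 0 | 0
1 | 0 | 1 | 1 | 0 | 0
1 | 1 | 0 | 0 | 0 | 0
1 | 1 | 0 | 1 | 0 | 0
1 | 1 | 1 | 0 | 1 | 1
1 | 1 | 1 | 1 | 1 | 1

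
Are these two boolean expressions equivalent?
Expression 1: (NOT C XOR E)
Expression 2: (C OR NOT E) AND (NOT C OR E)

Yes, they are equivalent — the two output columns agree on all 4 assignments:
C | E | Expression 1 | Expression 2
-----------------------------------
0 | 0 | 1 | 1
0 | 1 | 0 | 0
1 | 0 | 0 | 0
1 | 1 | 1 | 1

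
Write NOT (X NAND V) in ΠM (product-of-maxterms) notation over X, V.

ΠM(0, 1, 2) = (X OR V) AND (X OR NOT V) AND (NOT X OR V)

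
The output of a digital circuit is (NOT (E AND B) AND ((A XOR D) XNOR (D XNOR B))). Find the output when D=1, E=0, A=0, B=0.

Substituting: (NOT (0 AND 0) AND ((0 XOR 1) XNOR (1 XNOR 0)))
= 0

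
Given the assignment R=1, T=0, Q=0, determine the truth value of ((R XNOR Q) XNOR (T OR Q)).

Substituting: ((1 XNOR 0) XNOR (0 OR 0))
= 1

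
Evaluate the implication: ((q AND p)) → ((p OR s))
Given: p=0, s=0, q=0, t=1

Antecedent ((q AND p)) = 0; consequent ((p OR s)) = 0.
0 → 0 = 1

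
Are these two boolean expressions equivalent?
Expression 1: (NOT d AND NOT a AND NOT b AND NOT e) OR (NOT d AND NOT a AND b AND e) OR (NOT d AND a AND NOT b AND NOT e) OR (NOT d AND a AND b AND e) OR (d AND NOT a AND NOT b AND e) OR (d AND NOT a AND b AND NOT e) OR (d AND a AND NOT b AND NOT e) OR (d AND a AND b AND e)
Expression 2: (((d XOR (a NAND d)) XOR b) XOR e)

Yes, they are equivalent — the two output columns agree on all 16 assignments:
d | a | b | e | Expression 1 | Expression 2
-------------------------------------------
0 | 0 | 0 | 0 | 1 | 1
0 | 0 | 0 | 1 | 0 | 0
0 | 0 | 1 | 0 | 0 | 0
0 | 0 | 1 | 1 | 1 | 1
0 | 1 | 0 | 0 | 1 | 1
0 | 1 | 0 | 1 | 0 | 0
0 | 1 | 1 | 0 | 0 | 0
0 | 1 | 1 | 1 | 1 | 1
1 | 0 | 0 | 0 | 0 | 0
1 | 0 | 0 | 1 | 1 | 1
1 | 0 | 1 | 0 | 1 | 1
1 | 0 | 1 | 1 | 0 | 0
1 | 1 | 0 | 0 | 1 | 1
1 | 1 | 0 | 1 | 0 | 0
1 | 1 | 1 | 0 | 0 | 0
1 | 1 | 1 | 1 | 1 | 1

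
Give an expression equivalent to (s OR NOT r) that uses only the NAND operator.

((s NAND s) NAND ((r NAND r) NAND (r NAND r)))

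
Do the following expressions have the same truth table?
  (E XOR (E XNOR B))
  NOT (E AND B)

No. Counterexample: with B=1, E=0, Expression 1 = 0 but Expression 2 = 1.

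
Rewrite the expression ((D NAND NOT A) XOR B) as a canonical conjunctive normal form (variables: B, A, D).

(B OR A OR NOT D) AND (NOT B OR A OR D) AND (NOT B OR NOT A OR D) AND (NOT B OR NOT A OR NOT D)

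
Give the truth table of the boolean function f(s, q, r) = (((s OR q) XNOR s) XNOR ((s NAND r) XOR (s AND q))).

s | q | r | Output
------------------
0 | 0 | 0 | 1
0 | 0 | 1 | 1
0 | 1 | 0 | 0
0 | 1 | 1 | 0
1 | 0 | 0 | 1
1 | 0 | 1 | 0
1 | 1 | 0 | 0
1 | 1 | 1 | 1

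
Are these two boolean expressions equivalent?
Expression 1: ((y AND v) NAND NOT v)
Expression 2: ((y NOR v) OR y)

No. Counterexample: with y=0, v=1, Expression 1 = 1 but Expression 2 = 0.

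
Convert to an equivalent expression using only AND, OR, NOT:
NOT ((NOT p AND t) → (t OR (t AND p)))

(NOT p AND t) AND NOT (t OR (t AND p))
(Negated implication: NOT(A → B) = A AND NOT B)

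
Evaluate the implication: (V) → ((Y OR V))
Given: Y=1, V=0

Antecedent (V) = 0; consequent ((Y OR V)) = 1.
0 → 1 = 1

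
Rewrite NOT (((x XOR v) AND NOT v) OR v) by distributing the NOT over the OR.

NOT ((x XOR v) AND NOT v) AND NOT v
De Morgan's: NOT(OR of terms) = AND of negations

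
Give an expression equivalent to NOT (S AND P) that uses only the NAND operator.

(((S NAND P) NAND (S NAND P)) NAND ((S NAND P) NAND (S NAND P)))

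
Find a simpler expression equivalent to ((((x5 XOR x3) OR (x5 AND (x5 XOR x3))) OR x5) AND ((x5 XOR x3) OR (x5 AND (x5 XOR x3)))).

By absorption (E AND (E OR v) = E) then absorption (E OR (E AND v) = E):
= (x5 XOR x3)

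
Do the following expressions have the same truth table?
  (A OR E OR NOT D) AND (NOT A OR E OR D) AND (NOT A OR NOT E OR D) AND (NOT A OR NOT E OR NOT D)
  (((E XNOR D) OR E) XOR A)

Yes, they are equivalent — the two output columns agree on all 8 assignments:
A | E | D | Expression 1 | Expression 2
---------------------------------------
0 | 0 | 0 | 1 | 1
0 | 0 | 1 | 0 | 0
0 | 1 | 0 | 1 | 1
0 | 1 | 1 | 1 | 1
1 | 0 | 0 | 0 | 0
1 | 0 | 1 | 1 | 1
1 | 1 | 0 | 0 | 0
1 | 1 | 1 | 0 | 0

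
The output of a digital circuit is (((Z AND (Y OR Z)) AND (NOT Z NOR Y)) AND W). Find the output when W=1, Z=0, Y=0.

Substituting: (((0 AND (0 OR 0)) AND (NOT 0 NOR 0)) AND 1)
= 0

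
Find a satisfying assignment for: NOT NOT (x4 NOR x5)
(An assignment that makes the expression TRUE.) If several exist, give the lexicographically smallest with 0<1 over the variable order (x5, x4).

x5=0, x4=0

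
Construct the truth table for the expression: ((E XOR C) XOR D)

E | C | D | Output
------------------
0 | 0 | 0 | 0
0 | 0 | 1 | 1
0 | 1 | 0 | 1
0 | 1 | 1 | 0
1 | 0 | 0 | 1
1 | 0 | 1 | 0
1 | 1 | 0 | 0
1 | 1 | 1 | 1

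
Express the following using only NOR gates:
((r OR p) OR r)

((((r NOR p) NOR (r NOR p)) NOR r) NOR (((r NOR p) NOR (r NOR p)) NOR r))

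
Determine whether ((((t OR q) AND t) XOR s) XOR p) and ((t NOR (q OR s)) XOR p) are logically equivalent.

No. Counterexample: with q=0, t=0, s=0, p=0, Expression 1 = 0 but Expression 2 = 1.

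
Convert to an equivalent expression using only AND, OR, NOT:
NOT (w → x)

w AND NOT x
(Negated implication: NOT(A → B) = A AND NOT B)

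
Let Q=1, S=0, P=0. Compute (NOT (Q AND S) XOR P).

Substituting: (NOT (1 AND 0) XOR 0)
= 1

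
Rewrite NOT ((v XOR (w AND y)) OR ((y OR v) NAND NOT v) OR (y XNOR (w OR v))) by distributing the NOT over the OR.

NOT (v XOR (w AND y)) AND NOT ((y OR v) NAND NOT v) AND NOT (y XNOR (w OR v))
De Morgan's: NOT(OR of terms) = AND of negations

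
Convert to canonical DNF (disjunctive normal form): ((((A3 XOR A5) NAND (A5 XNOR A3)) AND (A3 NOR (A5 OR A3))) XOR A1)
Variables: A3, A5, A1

(NOT A3 AND NOT A5 AND NOT A1) OR (NOT A3 AND A5 AND A1) OR (A3 AND NOT A5 AND A1) OR (A3 AND A5 AND A1)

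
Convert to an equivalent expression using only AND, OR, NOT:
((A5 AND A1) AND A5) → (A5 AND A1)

NOT ((A5 AND A1) AND A5) OR (A5 AND A1)
(Implication elimination: A → B = NOT A OR B)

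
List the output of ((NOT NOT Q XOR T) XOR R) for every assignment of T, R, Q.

T | R | Q | Output
------------------
0 | 0 | 0 | 0
0 | 0 | 1 | 1
0 | 1 | 0 | 1
0 | 1 | 1 | 0
1 | 0 | 0 | 1
1 | 0 | 1 | 0
1 | 1 | 0 | 0
1 | 1 | 1 | 1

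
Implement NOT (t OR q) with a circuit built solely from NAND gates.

(((t NAND t) NAND (q NAND q)) NAND ((t NAND t) NAND (q NAND q)))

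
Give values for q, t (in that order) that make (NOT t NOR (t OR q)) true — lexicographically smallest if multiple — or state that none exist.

UNSATISFIABLE - no assignment makes this expression true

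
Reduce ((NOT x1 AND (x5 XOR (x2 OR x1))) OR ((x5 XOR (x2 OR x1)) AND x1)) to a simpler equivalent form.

By distribution ((E AND v) OR (E AND NOT v) = E):
= (x5 XOR (x2 OR x1))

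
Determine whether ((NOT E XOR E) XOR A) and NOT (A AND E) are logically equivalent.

No. Counterexample: with E=0, A=1, Expression 1 = 0 but Expression 2 = 1.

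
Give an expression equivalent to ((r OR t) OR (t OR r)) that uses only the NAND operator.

((((r NAND r) NAND (t NAND t)) NAND ((r NAND r) NAND (t NAND t))) NAND (((t NAND t) NAND (r NAND r)) NAND ((t NAND t) NAND (r NAND r))))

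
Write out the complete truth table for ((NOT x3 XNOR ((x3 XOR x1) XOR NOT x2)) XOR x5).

x5 | x2 | x3 | x1 | Output
--------------------------
0 | 0 | 0 | 0 | 1
0 | 0 | 0 | 1 | 0
0 | 0 | 1 | 0 | 1
0 | 0 | 1 | 1 | 0
0 | 1 | 0 | 0 | 0
0 | 1 | 0 | 1 | 1
0 | 1 | 1 | 0 | 0
0 | 1 | 1 | 1 | 1
1 | 0 | 0 | 0 | 0
1 | 0 | 0 | 1 | 1
1 | 0 | 1 | 0 | 0
1 | 0 | 1 | 1 | 1
1 | 1 | 0 | 0 | 1
1 | 1 | 0 | 1 | 0
1 | 1 | 1 | 0 | 1
1 | 1 | 1 | 1 | 0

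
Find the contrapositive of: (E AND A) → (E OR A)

Contrapositive: NOT (E OR A) → NOT (E AND A)
Note: A statement and its contrapositive are logically equivalent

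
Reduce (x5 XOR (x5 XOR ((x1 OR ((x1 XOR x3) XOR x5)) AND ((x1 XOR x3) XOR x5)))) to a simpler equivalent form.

By XOR self-cancellation ((E XOR v) XOR v = E) then absorption (E AND (E OR v) = E):
= ((x1 XOR x3) XOR x5)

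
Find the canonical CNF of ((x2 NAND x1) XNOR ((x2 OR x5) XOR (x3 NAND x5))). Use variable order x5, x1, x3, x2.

(x5 OR x1 OR x3 OR NOT x2) AND (x5 OR x1 OR NOT x3 OR NOT x2) AND (NOT x5 OR x1 OR x3 OR x2) AND (NOT x5 OR x1 OR x3 OR NOT x2) AND (NOT x5 OR NOT x1 OR x3 OR x2) AND (NOT x5 OR NOT x1 OR NOT x3 OR NOT x2)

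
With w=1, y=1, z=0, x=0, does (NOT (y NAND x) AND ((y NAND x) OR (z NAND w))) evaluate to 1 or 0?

Substituting: (NOT (1 NAND 0) AND ((1 NAND 0) OR (0 NAND 1)))
= 0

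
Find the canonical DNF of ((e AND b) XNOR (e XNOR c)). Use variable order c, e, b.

(NOT c AND e AND NOT b) OR (c AND NOT e AND NOT b) OR (c AND NOT e AND b) OR (c AND e AND b)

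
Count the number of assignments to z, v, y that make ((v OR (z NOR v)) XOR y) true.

Satisfying assignments: (0,0,0), (0,1,0), (1,0,1), (1,1,0)
Count: 4 out of 8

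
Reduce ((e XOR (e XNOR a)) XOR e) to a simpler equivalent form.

By XOR self-cancellation ((E XOR v) XOR v = E):
= (e XNOR a)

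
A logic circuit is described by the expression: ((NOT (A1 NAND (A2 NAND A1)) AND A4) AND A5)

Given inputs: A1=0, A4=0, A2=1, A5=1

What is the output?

Substituting: ((NOT (0 NAND (1 NAND 0)) AND 0) AND 1)
= 0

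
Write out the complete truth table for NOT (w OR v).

w | v | Output
--------------
0 | 0 | 1
0 | 1 | 0
1 | 0 | 0
1 | 1 | 0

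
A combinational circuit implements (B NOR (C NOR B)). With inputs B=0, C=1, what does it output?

Substituting: (0 NOR (1 NOR 0))
= 1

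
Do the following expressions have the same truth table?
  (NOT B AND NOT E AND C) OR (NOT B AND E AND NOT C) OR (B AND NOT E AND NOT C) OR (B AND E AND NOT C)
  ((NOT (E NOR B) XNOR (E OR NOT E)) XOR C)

Yes, they are equivalent — the two output columns agree on all 8 assignments:
B | E | C | Expression 1 | Expression 2
---------------------------------------
0 | 0 | 0 | 0 | 0
0 | 0 | 1 | 1 | 1
0 | 1 | 0 | 1 | 1
0 | 1 | 1 | 0 | 0
1 | 0 | 0 | 1 | 1
1 | 0 | 1 | 0 | 0
1 | 1 | 0 | 1 | 1
1 | 1 | 1 | 0 | 0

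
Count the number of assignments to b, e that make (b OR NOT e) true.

Satisfying assignments: (0,0), (1,0), (1,1)
Count: 3 out of 4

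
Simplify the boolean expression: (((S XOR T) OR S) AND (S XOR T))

By absorption (E AND (E OR v) = E):
= (S XOR T)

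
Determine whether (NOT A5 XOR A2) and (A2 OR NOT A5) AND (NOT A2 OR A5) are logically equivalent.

Yes, they are equivalent — the two output columns agree on all 4 assignments:
A2 | A5 | Expression 1 | Expression 2
-------------------------------------
0 | 0 | 1 | 1
0 | 1 | 0 | 0
1 | 0 | 0 | 0
1 | 1 | 1 | 1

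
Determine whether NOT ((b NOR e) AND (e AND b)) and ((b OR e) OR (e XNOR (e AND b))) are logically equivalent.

Yes, they are equivalent — the two output columns agree on all 4 assignments:
e | b | Expression 1 | Expression 2
-----------------------------------
0 | 0 | 1 | 1
0 | 1 | 1 | 1
1 | 0 | 1 | 1
1 | 1 | 1 | 1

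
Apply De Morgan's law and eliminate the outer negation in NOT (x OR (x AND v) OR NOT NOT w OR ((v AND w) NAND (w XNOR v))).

NOT x AND NOT (x AND v) AND NOT w AND NOT ((v AND w) NAND (w XNOR v))
De Morgan's: NOT(OR of terms) = AND of negations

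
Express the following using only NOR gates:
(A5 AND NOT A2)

((A5 NOR A5) NOR ((A2 NOR A2) NOR (A2 NOR A2)))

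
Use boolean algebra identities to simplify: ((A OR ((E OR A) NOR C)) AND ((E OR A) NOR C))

By absorption (E AND (E OR v) = E):
= ((E OR A) NOR C)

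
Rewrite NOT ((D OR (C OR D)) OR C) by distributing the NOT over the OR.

NOT (D OR (C OR D)) AND NOT C
De Morgan's: NOT(OR of terms) = AND of negations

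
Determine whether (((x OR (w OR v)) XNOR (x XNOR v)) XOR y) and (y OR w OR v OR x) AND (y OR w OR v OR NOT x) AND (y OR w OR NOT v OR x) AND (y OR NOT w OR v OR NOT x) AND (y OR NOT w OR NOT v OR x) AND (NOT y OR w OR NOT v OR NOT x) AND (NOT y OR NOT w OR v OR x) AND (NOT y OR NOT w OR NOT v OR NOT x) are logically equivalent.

Yes, they are equivalent — the two output columns agree on all 16 assignments:
y | w | v | x | Expression 1 | Expression 2
-------------------------------------------
0 | 0 | 0 | 0 | 0 | 0
0 | 0 | 0 | 1 | 0 | 0
0 | 0 | 1 | 0 | 0 | 0
0 | 0 | 1 | 1 | 1 | 1
0 | 1 | 0 | 0 | 1 | 1
0 | 1 | 0 | 1 | 0 | 0
0 | 1 | 1 | 0 | 0 | 0
0 | 1 | 1 | 1 | 1 | 1
1 | 0 | 0 | 0 | 1 | 1
1 | 0 | 0 | 1 | 1 | 1
1 | 0 | 1 | 0 | 1 | 1
1 | 0 | 1 | 1 | 0 | 0
1 | 1 | 0 | 0 | 0 | 0
1 | 1 | 0 | 1 | 1 | 1
1 | 1 | 1 | 0 | 1 | 1
1 | 1 | 1 | 1 | 0 | 0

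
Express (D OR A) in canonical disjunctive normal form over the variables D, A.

(NOT D AND A) OR (D AND NOT A) OR (D AND A)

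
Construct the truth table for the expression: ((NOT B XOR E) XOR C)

B | E | C | Output
------------------
0 | 0 | 0 | 1
0 | 0 | 1 | 0
0 | 1 | 0 | 0
0 | 1 | 1 | 1
1 | 0 | 0 | 0
1 | 0 | 1 | 1
1 | 1 | 0 | 1
1 | 1 | 1 | 0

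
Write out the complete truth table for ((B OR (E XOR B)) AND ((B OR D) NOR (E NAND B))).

E | D | B | Output
------------------
0 | 0 | 0 | 0
0 | 0 | 1 | 0
0 | 1 | 0 | 0
0 | 1 | 1 | 0
1 | 0 | 0 | 0
1 | 0 | 1 | 0
1 | 1 | 0 | 0
1 | 1 | 1 | 0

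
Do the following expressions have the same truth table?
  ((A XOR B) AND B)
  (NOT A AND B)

Yes, they are equivalent — the two output columns agree on all 4 assignments:
A | B | Expression 1 | Expression 2
-----------------------------------
0 | 0 | 0 | 0
0 | 1 | 1 | 1
1 | 0 | 0 | 0
1 | 1 | 0 | 0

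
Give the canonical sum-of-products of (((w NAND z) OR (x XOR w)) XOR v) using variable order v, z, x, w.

Σm(0, 1, 2, 3, 4, 5, 6, 15) = (NOT v AND NOT z AND NOT x AND NOT w) OR (NOT v AND NOT z AND NOT x AND w) OR (NOT v AND NOT z AND x AND NOT w) OR (NOT v AND NOT z AND x AND w) OR (NOT v AND z AND NOT x AND NOT w) OR (NOT v AND z AND NOT x AND w) OR (NOT v AND z AND x AND NOT w) OR (v AND z AND x AND w)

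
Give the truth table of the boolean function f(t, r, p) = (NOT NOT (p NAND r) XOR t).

t | r | p | Output
------------------
0 | 0 | 0 | 1
0 | 0 | 1 | 1
0 | 1 | 0 | 1
0 | 1 | 1 | 0
1 | 0 | 0 | 0
1 | 0 | 1 | 0
1 | 1 | 0 | 0
1 | 1 | 1 | 1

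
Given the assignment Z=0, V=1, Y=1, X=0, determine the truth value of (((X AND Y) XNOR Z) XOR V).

Substituting: (((0 AND 1) XNOR 0) XOR 1)
= 0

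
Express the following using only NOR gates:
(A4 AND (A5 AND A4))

((A4 NOR A4) NOR (((A5 NOR A5) NOR (A4 NOR A4)) NOR ((A5 NOR A5) NOR (A4 NOR A4))))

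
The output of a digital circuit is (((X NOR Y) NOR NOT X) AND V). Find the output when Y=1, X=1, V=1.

Substituting: (((1 NOR 1) NOR NOT 1) AND 1)
= 1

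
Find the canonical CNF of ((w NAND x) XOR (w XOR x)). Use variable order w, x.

(w OR NOT x) AND (NOT w OR x) AND (NOT w OR NOT x)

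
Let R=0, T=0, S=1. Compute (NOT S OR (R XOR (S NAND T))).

Substituting: (NOT 1 OR (0 XOR (1 NAND 0)))
= 1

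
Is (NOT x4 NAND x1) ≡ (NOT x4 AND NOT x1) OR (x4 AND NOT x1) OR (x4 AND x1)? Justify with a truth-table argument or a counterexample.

Yes, they are equivalent — the two output columns agree on all 4 assignments:
x4 | x1 | Expression 1 | Expression 2
-------------------------------------
0 | 0 | 1 | 1
0 | 1 | 0 | 0
1 | 0 | 1 | 1
1 | 1 | 1 | 1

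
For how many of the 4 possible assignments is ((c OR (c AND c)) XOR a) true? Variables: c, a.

Satisfying assignments: (0,1), (1,0)
Count: 2 out of 4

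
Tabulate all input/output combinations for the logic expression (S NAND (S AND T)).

S | T | Output
--------------
0 | 0 | 1
0 | 1 | 1
1 | 0 | 1
1 | 1 | 0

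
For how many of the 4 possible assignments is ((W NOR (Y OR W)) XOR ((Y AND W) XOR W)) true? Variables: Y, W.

Satisfying assignments: (0,0), (0,1)
Count: 2 out of 4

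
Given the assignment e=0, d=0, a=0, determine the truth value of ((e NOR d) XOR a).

Substituting: ((0 NOR 0) XOR 0)
= 1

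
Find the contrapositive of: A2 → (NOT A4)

Contrapositive: A4 → NOT A2
Note: A statement and its contrapositive are logically equivalent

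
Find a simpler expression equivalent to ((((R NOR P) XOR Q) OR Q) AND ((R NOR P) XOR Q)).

By absorption (E AND (E OR v) = E):
= ((R NOR P) XOR Q)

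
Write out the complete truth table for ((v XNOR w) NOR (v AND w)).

v | w | Output
--------------
0 | 0 | 0
0 | 1 | 1
1 | 0 | 1
1 | 1 | 0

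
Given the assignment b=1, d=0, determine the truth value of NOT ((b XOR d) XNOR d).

Substituting: NOT ((1 XOR 0) XNOR 0)
= 1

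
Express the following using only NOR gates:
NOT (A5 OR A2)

(((A5 NOR A2) NOR (A5 NOR A2)) NOR ((A5 NOR A2) NOR (A5 NOR A2)))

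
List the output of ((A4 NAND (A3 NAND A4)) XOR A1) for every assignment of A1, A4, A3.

A1 | A4 | A3 | Output
---------------------
0 | 0 | 0 | 1
0 | 0 | 1 | 1
0 | 1 | 0 | 0
0 | 1 | 1 | 1
1 | 0 | 0 | 0
1 | 0 | 1 | 0
1 | 1 | 0 | 1
1 | 1 | 1 | 0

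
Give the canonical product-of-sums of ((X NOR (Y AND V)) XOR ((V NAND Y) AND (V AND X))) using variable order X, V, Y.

ΠM(3, 4, 5, 7) = (X OR NOT V OR NOT Y) AND (NOT X OR V OR Y) AND (NOT X OR V OR NOT Y) AND (NOT X OR NOT V OR NOT Y)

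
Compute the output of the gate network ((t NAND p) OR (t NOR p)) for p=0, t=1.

Substituting: ((1 NAND 0) OR (1 NOR 0))
= 1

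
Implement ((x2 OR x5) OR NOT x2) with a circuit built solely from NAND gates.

((((x2 NAND x2) NAND (x5 NAND x5)) NAND ((x2 NAND x2) NAND (x5 NAND x5))) NAND ((x2 NAND x2) NAND (x2 NAND x2)))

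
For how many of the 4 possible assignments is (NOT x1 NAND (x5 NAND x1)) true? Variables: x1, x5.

Satisfying assignments: (1,0), (1,1)
Count: 2 out of 4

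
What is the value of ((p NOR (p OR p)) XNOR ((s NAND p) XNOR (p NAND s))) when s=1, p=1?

Substituting: ((1 NOR (1 OR 1)) XNOR ((1 NAND 1) XNOR (1 NAND 1)))
= 0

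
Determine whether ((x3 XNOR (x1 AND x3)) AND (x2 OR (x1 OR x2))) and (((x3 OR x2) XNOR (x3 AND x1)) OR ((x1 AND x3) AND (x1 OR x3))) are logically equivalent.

No. Counterexample: with x2=0, x3=0, x1=0, Expression 1 = 0 but Expression 2 = 1.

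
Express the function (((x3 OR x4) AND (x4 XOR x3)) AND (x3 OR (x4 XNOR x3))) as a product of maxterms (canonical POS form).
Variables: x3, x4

ΠM(0, 1, 3) = (x3 OR x4) AND (x3 OR NOT x4) AND (NOT x3 OR NOT x4)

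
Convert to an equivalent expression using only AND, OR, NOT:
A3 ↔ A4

(A3 AND A4) OR (NOT A3 AND NOT A4)
(Biconditional = both true or both false)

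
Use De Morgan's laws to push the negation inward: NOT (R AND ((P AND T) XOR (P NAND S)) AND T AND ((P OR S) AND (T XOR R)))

NOT R OR NOT ((P AND T) XOR (P NAND S)) OR NOT T OR NOT ((P OR S) AND (T XOR R))
De Morgan's: NOT(AND of terms) = OR of negations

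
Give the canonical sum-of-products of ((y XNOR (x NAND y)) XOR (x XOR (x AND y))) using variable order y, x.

Σm(1, 2) = (NOT y AND x) OR (y AND NOT x)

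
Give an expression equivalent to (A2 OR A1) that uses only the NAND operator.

((A2 NAND A2) NAND (A1 NAND A1))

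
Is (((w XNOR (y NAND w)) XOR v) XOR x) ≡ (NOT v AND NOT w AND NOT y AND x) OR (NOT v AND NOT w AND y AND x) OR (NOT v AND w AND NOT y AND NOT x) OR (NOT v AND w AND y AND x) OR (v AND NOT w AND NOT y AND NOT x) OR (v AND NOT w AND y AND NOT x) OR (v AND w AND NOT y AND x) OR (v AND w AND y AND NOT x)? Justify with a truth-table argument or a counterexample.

Yes, they are equivalent — the two output columns agree on all 16 assignments:
v | w | y | x | Expression 1 | Expression 2
-------------------------------------------
0 | 0 | 0 | 0 | 0 | 0
0 | 0 | 0 | 1 | 1 | 1
0 | 0 | 1 | 0 | 0 | 0
0 | 0 | 1 | 1 | 1 | 1
0 | 1 | 0 | 0 | 1 | 1
0 | 1 | 0 | 1 | 0 | 0
0 | 1 | 1 | 0 | 0 | 0
0 | 1 | 1 | 1 | 1 | 1
1 | 0 | 0 | 0 | 1 | 1
1 | 0 | 0 | 1 | 0 | 0
1 | 0 | 1 | 0 | 1 | 1
1 | 0 | 1 | 1 | 0 | 0
1 | 1 | 0 | 0 | 0 | 0
1 | 1 | 0 | 1 | 1 | 1
1 | 1 | 1 | 0 | 1 | 1
1 | 1 | 1 | 1 | 0 | 0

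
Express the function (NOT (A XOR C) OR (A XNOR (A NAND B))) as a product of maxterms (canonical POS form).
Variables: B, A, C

ΠM(1, 5, 6) = (B OR A OR NOT C) AND (NOT B OR A OR NOT C) AND (NOT B OR NOT A OR C)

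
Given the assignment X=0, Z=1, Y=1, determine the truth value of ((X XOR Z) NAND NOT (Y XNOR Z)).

Substituting: ((0 XOR 1) NAND NOT (1 XNOR 1))
= 1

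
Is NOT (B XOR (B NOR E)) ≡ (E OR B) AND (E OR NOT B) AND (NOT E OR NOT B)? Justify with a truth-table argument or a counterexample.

Yes, they are equivalent — the two output columns agree on all 4 assignments:
E | B | Expression 1 | Expression 2
-----------------------------------
0 | 0 | 0 | 0
0 | 1 | 0 | 0
1 | 0 | 1 | 1
1 | 1 | 0 | 0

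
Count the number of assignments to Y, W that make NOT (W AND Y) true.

Satisfying assignments: (0,0), (0,1), (1,0)
Count: 3 out of 4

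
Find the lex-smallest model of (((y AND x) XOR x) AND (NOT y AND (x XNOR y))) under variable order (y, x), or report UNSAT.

UNSATISFIABLE - no assignment makes this expression true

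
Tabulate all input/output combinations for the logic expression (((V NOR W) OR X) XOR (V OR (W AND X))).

W | X | V | Output
------------------
0 | 0 | 0 | 1
0 | 0 | 1 | 1
0 | 1 | 0 | 1
0 | 1 | 1 | 0
1 | 0 | 0 | 0
1 | 0 | 1 | 1
1 | 1 | 0 | 0
1 | 1 | 1 | 0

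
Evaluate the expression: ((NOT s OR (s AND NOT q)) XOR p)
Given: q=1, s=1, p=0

Substituting: ((NOT 1 OR (1 AND NOT 1)) XOR 0)
= 0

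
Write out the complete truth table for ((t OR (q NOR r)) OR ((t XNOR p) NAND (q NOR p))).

p | t | q | r | Output
----------------------
0 | 0 | 0 | 0 | 1
0 | 0 | 0 | 1 | 0
0 | 0 | 1 | 0 | 1
0 | 0 | 1 | 1 | 1
0 | 1 | 0 | 0 | 1
0 | 1 | 0 | 1 | 1
0 | 1 | 1 | 0 | 1
0 | 1 | 1 | 1 | 1
1 | 0 | 0 | 0 | 1
1 | 0 | 0 | 1 | 1
1 | 0 | 1 | 0 | 1
1 | 0 | 1 | 1 | 1
1 | 1 | 0 | 0 | 1
1 | 1 | 0 | 1 | 1
1 | 1 | 1 | 0 | 1
1 | 1 | 1 | 1 | 1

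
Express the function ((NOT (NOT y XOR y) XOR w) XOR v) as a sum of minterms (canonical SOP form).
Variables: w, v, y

Σm(2, 3, 4, 5) = (NOT w AND v AND NOT y) OR (NOT w AND v AND y) OR (w AND NOT v AND NOT y) OR (w AND NOT v AND y)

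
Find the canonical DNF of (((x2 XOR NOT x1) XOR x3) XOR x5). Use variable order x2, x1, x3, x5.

(NOT x2 AND NOT x1 AND NOT x3 AND NOT x5) OR (NOT x2 AND NOT x1 AND x3 AND x5) OR (NOT x2 AND x1 AND NOT x3 AND x5) OR (NOT x2 AND x1 AND x3 AND NOT x5) OR (x2 AND NOT x1 AND NOT x3 AND x5) OR (x2 AND NOT x1 AND x3 AND NOT x5) OR (x2 AND x1 AND NOT x3 AND NOT x5) OR (x2 AND x1 AND x3 AND x5)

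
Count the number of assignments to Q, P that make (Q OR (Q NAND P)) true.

Satisfying assignments: (0,0), (0,1), (1,0), (1,1)
Count: 4 out of 4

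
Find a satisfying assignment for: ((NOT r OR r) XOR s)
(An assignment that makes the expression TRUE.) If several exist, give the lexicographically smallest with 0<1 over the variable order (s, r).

s=0, r=0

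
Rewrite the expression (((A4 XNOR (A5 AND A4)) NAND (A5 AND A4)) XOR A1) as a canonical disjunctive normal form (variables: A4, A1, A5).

(NOT A4 AND NOT A1 AND NOT A5) OR (NOT A4 AND NOT A1 AND A5) OR (A4 AND NOT A1 AND NOT A5) OR (A4 AND A1 AND A5)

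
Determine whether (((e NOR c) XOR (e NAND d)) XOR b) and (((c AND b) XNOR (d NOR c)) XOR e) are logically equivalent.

No. Counterexample: with b=0, c=0, e=0, d=1, Expression 1 = 0 but Expression 2 = 1.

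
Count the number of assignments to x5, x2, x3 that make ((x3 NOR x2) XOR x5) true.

Satisfying assignments: (0,0,0), (1,0,1), (1,1,0), (1,1,1)
Count: 4 out of 8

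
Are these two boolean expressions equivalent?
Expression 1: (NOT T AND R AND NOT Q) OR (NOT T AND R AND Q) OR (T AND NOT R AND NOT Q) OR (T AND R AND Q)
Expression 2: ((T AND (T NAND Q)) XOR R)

Yes, they are equivalent — the two output columns agree on all 8 assignments:
T | R | Q | Expression 1 | Expression 2
---------------------------------------
0 | 0 | 0 | 0 | 0
0 | 0 | 1 | 0 | 0
0 | 1 | 0 | 1 | 1
0 | 1 | 1 | 1 | 1
1 | 0 | 0 | 1 | 1
1 | 0 | 1 | 0 | 0
1 | 1 | 0 | 0 | 0
1 | 1 | 1 | 1 | 1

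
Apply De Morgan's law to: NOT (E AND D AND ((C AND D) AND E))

NOT E OR NOT D OR NOT ((C AND D) AND E)
De Morgan's: NOT(AND of terms) = OR of negations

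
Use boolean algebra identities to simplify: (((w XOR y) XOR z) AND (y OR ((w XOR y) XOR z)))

By absorption (E AND (E OR v) = E):
= ((w XOR y) XOR z)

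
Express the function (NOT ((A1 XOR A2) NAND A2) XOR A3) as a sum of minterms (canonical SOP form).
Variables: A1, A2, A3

Σm(1, 2, 5, 7) = (NOT A1 AND NOT A2 AND A3) OR (NOT A1 AND A2 AND NOT A3) OR (A1 AND NOT A2 AND A3) OR (A1 AND A2 AND A3)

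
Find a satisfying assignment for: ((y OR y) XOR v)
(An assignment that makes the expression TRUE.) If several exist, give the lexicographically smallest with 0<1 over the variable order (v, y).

v=0, y=1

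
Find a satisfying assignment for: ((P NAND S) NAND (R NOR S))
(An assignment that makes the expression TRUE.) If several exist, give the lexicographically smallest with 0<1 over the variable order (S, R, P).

S=0, R=1, P=0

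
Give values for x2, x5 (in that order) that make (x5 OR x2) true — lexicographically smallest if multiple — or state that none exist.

x2=0, x5=1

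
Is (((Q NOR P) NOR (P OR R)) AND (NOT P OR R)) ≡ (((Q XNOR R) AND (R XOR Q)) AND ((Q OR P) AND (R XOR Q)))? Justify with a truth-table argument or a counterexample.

No. Counterexample: with R=0, Q=1, P=0, Expression 1 = 1 but Expression 2 = 0.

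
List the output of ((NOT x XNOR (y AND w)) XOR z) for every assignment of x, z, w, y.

x | z | w | y | Output
----------------------
0 | 0 | 0 | 0 | 0
0 | 0 | 0 | 1 | 0
0 | 0 | 1 | 0 | 0
0 | 0 | 1 | 1 | 1
0 | 1 | 0 | 0 | 1
0 | 1 | 0 | 1 | 1
0 | 1 | 1 | 0 | 1
0 | 1 | 1 | 1 | 0
1 | 0 | 0 | 0 | 1
1 | 0 | 0 | 1 | 1
1 | 0 | 1 | 0 | 1
1 | 0 | 1 | 1 | 0
1 | 1 | 0 | 0 | 0
1 | 1 | 0 | 1 | 0
1 | 1 | 1 | 0 | 0
1 | 1 | 1 | 1 | 1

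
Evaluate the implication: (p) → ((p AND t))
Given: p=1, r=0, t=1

Antecedent (p) = 1; consequent ((p AND t)) = 1.
1 → 1 = 1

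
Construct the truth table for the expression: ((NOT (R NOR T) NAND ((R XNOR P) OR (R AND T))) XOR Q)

T | Q | R | P | Output
----------------------
0 | 0 | 0 | 0 | 1
0 | 0 | 0 | 1 | 1
0 | 0 | 1 | 0 | 1
0 | 0 | 1 | 1 | 0
0 | 1 | 0 | 0 | 0
0 | 1 | 0 | 1 | 0
0 | 1 | 1 | 0 | 0
0 | 1 | 1 | 1 | 1
1 | 0 | 0 | 0 | 0
1 | 0 | 0 | 1 | 1
1 | 0 | 1 | 0 | 0
1 | 0 | 1 | 1 | 0
1 | 1 | 0 | 0 | 1
1 | 1 | 0 | 1 | 0
1 | 1 | 1 | 0 | 1
1 | 1 | 1 | 1 | 1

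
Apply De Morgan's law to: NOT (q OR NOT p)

NOT q AND p
De Morgan's: NOT(OR of terms) = AND of negations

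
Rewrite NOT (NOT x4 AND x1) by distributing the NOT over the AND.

x4 OR NOT x1
De Morgan's: NOT(AND of terms) = OR of negations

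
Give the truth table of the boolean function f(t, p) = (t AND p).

t | p | Output
--------------
0 | 0 | 0
0 | 1 | 0
1 | 0 | 0
1 | 1 | 1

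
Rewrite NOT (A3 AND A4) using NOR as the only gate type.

(((A3 NOR A3) NOR (A4 NOR A4)) NOR ((A3 NOR A3) NOR (A4 NOR A4)))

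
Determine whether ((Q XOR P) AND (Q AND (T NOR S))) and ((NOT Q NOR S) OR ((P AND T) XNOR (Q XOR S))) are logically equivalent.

No. Counterexample: with Q=0, S=0, T=0, P=0, Expression 1 = 0 but Expression 2 = 1.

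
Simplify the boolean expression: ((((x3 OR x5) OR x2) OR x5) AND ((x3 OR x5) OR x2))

By absorption (E AND (E OR v) = E):
= ((x3 OR x5) OR x2)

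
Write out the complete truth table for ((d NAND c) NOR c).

d | c | Output
--------------
0 | 0 | 0
0 | 1 | 0
1 | 0 | 0
1 | 1 | 0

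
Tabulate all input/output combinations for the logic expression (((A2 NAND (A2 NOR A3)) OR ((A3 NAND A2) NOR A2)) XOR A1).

A3 | A1 | A2 | Output
---------------------
0 | 0 | 0 | 1
0 | 0 | 1 | 1
0 | 1 | 0 | 0
0 | 1 | 1 | 0
1 | 0 | 0 | 1
1 | 0 | 1 | 1
1 | 1 | 0 | 0
1 | 1 | 1 | 0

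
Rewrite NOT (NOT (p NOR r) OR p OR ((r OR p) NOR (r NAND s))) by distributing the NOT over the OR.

(p NOR r) AND NOT p AND NOT ((r OR p) NOR (r NAND s))
De Morgan's: NOT(OR of terms) = AND of negations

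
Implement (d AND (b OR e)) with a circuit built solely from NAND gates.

((d NAND ((b NAND b) NAND (e NAND e))) NAND (d NAND ((b NAND b) NAND (e NAND e))))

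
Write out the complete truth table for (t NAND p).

p | t | Output
--------------
0 | 0 | 1
0 | 1 | 1
1 | 0 | 1
1 | 1 | 0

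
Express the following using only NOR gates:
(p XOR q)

((((p NOR q) NOR (p NOR q)) NOR ((p NOR q) NOR (p NOR q))) NOR ((((p NOR p) NOR (q NOR q)) NOR ((p NOR p) NOR (q NOR q))) NOR (((p NOR p) NOR (q NOR q)) NOR ((p NOR p) NOR (q NOR q)))))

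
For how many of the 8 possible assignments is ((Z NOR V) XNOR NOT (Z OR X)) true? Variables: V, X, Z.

Satisfying assignments: (0,0,0), (0,0,1), (0,1,1), (1,0,1), (1,1,0), (1,1,1)
Count: 6 out of 8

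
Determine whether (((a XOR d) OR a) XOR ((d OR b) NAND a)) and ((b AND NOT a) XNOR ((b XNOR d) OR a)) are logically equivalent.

No. Counterexample: with d=0, b=0, a=0, Expression 1 = 1 but Expression 2 = 0.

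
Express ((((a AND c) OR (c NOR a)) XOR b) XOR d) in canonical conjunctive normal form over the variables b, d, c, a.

(b OR d OR c OR NOT a) AND (b OR d OR NOT c OR a) AND (b OR NOT d OR c OR a) AND (b OR NOT d OR NOT c OR NOT a) AND (NOT b OR d OR c OR a) AND (NOT b OR d OR NOT c OR NOT a) AND (NOT b OR NOT d OR c OR NOT a) AND (NOT b OR NOT d OR NOT c OR a)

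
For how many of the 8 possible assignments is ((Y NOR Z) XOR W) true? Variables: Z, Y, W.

Satisfying assignments: (0,0,0), (0,1,1), (1,0,1), (1,1,1)
Count: 4 out of 8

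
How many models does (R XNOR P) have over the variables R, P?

Satisfying assignments: (0,0), (1,1)
Count: 2 out of 4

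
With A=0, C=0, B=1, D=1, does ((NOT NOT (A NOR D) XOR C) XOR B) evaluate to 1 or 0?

Substituting: ((NOT NOT (0 NOR 1) XOR 0) XOR 1)
= 1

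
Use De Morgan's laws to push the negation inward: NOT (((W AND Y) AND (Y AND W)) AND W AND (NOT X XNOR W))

NOT ((W AND Y) AND (Y AND W)) OR NOT W OR NOT (NOT X XNOR W)
De Morgan's: NOT(AND of terms) = OR of negations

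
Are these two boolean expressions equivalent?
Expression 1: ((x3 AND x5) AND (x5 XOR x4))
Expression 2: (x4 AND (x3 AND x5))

No. Counterexample: with x4=0, x3=1, x5=1, Expression 1 = 1 but Expression 2 = 0.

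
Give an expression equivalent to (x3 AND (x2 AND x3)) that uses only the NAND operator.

((x3 NAND ((x2 NAND x3) NAND (x2 NAND x3))) NAND (x3 NAND ((x2 NAND x3) NAND (x2 NAND x3))))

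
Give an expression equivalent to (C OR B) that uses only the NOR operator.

((C NOR B) NOR (C NOR B))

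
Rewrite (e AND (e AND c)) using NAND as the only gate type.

((e NAND ((e NAND c) NAND (e NAND c))) NAND (e NAND ((e NAND c) NAND (e NAND c))))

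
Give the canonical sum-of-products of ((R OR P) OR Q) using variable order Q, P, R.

Σm(1, 2, 3, 4, 5, 6, 7) = (NOT Q AND NOT P AND R) OR (NOT Q AND P AND NOT R) OR (NOT Q AND P AND R) OR (Q AND NOT P AND NOT R) OR (Q AND NOT P AND R) OR (Q AND P AND NOT R) OR (Q AND P AND R)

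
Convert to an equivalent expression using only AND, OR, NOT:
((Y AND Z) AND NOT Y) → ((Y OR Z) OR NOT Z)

NOT ((Y AND Z) AND NOT Y) OR ((Y OR Z) OR NOT Z)
(Implication elimination: A → B = NOT A OR B)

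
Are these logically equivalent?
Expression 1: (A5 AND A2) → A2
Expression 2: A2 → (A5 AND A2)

No, Converse is not equivalent to original (counterexample: A5=0, A2=1)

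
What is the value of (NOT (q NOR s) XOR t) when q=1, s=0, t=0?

Substituting: (NOT (1 NOR 0) XOR 0)
= 1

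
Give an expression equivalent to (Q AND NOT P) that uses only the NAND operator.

((Q NAND (P NAND P)) NAND (Q NAND (P NAND P)))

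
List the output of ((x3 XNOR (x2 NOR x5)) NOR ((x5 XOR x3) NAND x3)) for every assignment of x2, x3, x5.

x2 | x3 | x5 | Output
---------------------
0 | 0 | 0 | 0
0 | 0 | 1 | 0
0 | 1 | 0 | 0
0 | 1 | 1 | 0
1 | 0 | 0 | 0
1 | 0 | 1 | 0
1 | 1 | 0 | 1
1 | 1 | 1 | 0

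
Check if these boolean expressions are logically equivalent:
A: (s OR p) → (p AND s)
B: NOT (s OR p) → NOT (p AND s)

No, Inverse is not equivalent to original (counterexample: p=0, s=1)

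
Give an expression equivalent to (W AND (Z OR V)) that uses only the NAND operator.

((W NAND ((Z NAND Z) NAND (V NAND V))) NAND (W NAND ((Z NAND Z) NAND (V NAND V))))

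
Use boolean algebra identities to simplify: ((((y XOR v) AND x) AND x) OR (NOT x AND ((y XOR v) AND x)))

By distribution ((E AND v) OR (E AND NOT v) = E):
= ((y XOR v) AND x)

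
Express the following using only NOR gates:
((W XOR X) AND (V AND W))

((((((W NOR X) NOR (W NOR X)) NOR ((W NOR X) NOR (W NOR X))) NOR ((((W NOR W) NOR (X NOR X)) NOR ((W NOR W) NOR (X NOR X))) NOR (((W NOR W) NOR (X NOR X)) NOR ((W NOR W) NOR (X NOR X))))) NOR ((((W NOR X) NOR (W NOR X)) NOR ((W NOR X) NOR (W NOR X))) NOR ((((W NOR W) NOR (X NOR X)) NOR ((W NOR W) NOR (X NOR X))) NOR (((W NOR W) NOR (X NOR X)) NOR ((W NOR W) NOR (X NOR X)))))) NOR (((V NOR V) NOR (W NOR W)) NOR ((V NOR V) NOR (W NOR W))))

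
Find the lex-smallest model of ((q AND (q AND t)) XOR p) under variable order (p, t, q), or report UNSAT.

p=0, t=1, q=1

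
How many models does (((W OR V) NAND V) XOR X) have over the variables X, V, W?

Satisfying assignments: (0,0,0), (0,0,1), (1,1,0), (1,1,1)
Count: 4 out of 8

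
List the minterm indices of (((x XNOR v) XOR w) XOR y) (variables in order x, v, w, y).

Σm(0, 3, 5, 6, 9, 10, 12, 15) = (NOT x AND NOT v AND NOT w AND NOT y) OR (NOT x AND NOT v AND w AND y) OR (NOT x AND v AND NOT w AND y) OR (NOT x AND v AND w AND NOT y) OR (x AND NOT v AND NOT w AND y) OR (x AND NOT v AND w AND NOT y) OR (x AND v AND NOT w AND NOT y) OR (x AND v AND w AND y)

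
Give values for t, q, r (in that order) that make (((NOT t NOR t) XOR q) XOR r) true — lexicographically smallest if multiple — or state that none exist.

t=0, q=0, r=1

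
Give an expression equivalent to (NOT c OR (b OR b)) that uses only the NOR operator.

(((c NOR c) NOR ((b NOR b) NOR (b NOR b))) NOR ((c NOR c) NOR ((b NOR b) NOR (b NOR b))))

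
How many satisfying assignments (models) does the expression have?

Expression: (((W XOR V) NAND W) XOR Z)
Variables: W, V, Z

Satisfying assignments: (0,0,0), (0,1,0), (1,0,1), (1,1,0)
Count: 4 out of 8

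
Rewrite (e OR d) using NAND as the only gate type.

((e NAND e) NAND (d NAND d))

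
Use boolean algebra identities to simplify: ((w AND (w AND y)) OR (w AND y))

By absorption (E OR (E AND v) = E):
= (w AND y)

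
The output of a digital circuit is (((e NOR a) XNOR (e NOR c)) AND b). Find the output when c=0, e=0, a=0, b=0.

Substituting: (((0 NOR 0) XNOR (0 NOR 0)) AND 0)
= 0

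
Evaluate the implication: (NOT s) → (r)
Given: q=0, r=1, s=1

Antecedent (NOT s) = 0; consequent (r) = 1.
0 → 1 = 1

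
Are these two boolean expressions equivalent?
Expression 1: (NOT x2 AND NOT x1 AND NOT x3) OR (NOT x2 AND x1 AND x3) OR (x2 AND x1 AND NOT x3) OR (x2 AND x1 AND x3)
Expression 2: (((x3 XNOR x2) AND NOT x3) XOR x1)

Yes, they are equivalent — the two output columns agree on all 8 assignments:
x2 | x1 | x3 | Expression 1 | Expression 2
------------------------------------------
0 | 0 | 0 | 1 | 1
0 | 0 | 1 | 0 | 0
0 | 1 | 0 | 0 | 0
0 | 1 | 1 | 1 | 1
1 | 0 | 0 | 0 | 0
1 | 0 | 1 | 0 | 0
1 | 1 | 0 | 1 | 1
1 | 1 | 1 | 1 | 1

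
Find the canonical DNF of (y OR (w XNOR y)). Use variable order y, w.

(NOT y AND NOT w) OR (y AND NOT w) OR (y AND w)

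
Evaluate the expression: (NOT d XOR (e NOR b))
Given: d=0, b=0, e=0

Substituting: (NOT 0 XOR (0 NOR 0))
= 0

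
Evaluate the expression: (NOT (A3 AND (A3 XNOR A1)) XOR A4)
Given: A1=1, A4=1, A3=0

Substituting: (NOT (0 AND (0 XNOR 1)) XOR 1)
= 0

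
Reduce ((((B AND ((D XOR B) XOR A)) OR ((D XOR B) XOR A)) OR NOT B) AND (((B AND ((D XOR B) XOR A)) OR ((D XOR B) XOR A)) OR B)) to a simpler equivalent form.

By distribution ((E OR v) AND (E OR NOT v) = E) then absorption (E OR (E AND v) = E):
= ((D XOR B) XOR A)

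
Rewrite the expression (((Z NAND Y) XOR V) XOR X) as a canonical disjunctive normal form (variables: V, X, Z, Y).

(NOT V AND NOT X AND NOT Z AND NOT Y) OR (NOT V AND NOT X AND NOT Z AND Y) OR (NOT V AND NOT X AND Z AND NOT Y) OR (NOT V AND X AND Z AND Y) OR (V AND NOT X AND Z AND Y) OR (V AND X AND NOT Z AND NOT Y) OR (V AND X AND NOT Z AND Y) OR (V AND X AND Z AND NOT Y)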